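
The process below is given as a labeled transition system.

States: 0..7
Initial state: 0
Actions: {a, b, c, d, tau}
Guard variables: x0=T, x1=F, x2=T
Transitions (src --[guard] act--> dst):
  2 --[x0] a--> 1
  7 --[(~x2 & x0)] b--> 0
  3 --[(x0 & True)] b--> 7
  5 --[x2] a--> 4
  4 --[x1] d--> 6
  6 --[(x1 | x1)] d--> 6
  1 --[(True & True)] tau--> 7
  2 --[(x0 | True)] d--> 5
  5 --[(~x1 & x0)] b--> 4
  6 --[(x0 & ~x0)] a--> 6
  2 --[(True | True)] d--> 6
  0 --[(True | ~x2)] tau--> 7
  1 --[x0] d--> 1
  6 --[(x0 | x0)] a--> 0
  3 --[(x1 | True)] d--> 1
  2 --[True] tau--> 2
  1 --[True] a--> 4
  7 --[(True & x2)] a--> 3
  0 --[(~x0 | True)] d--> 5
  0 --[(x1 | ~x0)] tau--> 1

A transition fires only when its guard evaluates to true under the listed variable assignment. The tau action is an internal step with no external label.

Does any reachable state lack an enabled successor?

Answer: DEADLOCK at state 4

Working:
Reachable = {0,1,3,4,5,7}
  0: d→5  tau→7  [2 exit(s)]
  1: a→4  d→1  tau→7  [3 exit(s)]
  3: b→7  d→1  [2 exit(s)]
  4: ∅  [no exit]
  5: a→4  b→4  [2 exit(s)]
  7: a→3  [1 exit(s)]
witness 4: d·a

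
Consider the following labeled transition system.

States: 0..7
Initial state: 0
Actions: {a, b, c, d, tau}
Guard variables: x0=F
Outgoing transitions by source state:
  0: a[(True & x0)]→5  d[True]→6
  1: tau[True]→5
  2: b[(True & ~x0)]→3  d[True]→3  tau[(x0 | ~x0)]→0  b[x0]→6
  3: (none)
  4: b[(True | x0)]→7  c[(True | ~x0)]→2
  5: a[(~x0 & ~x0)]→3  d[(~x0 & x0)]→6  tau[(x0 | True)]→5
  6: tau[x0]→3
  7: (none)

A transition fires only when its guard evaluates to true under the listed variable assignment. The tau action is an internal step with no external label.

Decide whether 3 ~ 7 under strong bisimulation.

Answer: BISIMILAR

Working:
Refine partition for ~:
  π0 = {{0,1,2,3,4,5,6,7}}
  π1 = {{0},{1},{2},{3,6,7},{4},{5}}
stable after 2 split(s): 6 block(s)
class of 3: {3,6,7}; class of 7: {3,6,7}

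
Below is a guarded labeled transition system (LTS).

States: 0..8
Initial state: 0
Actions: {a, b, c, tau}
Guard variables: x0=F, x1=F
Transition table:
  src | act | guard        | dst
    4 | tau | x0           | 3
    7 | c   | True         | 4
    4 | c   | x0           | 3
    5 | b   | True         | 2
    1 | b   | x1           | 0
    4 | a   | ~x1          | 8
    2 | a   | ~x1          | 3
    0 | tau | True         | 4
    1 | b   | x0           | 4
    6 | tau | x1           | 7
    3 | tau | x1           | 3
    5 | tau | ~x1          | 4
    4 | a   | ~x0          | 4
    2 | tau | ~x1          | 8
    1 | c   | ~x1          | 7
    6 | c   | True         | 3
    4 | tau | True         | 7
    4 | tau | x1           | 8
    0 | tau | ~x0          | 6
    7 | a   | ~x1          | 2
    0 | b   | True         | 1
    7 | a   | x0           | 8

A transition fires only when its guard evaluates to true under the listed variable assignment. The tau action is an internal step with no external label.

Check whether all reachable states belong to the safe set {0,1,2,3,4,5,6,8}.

Answer: INVARIANT VIOLATED at state 7

Working:
Allowed set {0,1,2,3,4,5,6,8}
Reach set: {0,1,2,3,4,6,7,8}
  0: safe
  1: safe
  2: safe
  3: safe
  4: safe
  6: safe
  7: outside
  8: safe
reach 7 via tau·tau — violates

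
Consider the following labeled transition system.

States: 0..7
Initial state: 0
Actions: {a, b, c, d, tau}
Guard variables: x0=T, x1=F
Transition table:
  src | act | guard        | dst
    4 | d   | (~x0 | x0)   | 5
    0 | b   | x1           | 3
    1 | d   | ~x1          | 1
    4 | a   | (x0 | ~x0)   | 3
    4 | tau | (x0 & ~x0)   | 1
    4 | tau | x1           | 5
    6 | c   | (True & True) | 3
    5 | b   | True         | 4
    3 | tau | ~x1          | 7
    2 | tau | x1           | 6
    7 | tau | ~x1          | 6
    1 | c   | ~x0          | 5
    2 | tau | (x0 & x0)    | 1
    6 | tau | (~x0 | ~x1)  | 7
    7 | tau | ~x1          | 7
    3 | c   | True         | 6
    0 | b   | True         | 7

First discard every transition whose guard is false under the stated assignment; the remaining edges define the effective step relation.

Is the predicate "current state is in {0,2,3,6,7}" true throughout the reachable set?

Answer: INVARIANT HOLDS

Trace:
Inv-set: {0,2,3,6,7}
R = {0,3,6,7}
  0: ✓
  3: ✓
  6: ✓
  7: ✓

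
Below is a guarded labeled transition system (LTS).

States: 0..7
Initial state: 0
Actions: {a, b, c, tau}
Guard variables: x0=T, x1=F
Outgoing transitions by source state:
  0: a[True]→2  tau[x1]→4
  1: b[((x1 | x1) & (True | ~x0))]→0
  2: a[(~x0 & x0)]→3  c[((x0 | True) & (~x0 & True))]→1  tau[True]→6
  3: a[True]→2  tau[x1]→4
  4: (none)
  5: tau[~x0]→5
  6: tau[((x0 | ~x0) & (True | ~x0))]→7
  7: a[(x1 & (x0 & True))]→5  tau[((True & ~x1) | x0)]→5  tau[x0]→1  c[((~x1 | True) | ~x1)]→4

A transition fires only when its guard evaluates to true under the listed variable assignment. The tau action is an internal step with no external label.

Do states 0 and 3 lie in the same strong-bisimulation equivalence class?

Refine partition for ~:
  π0 = {{0,1,2,3,4,5,6,7}}
  π1 = {{0,3},{1,4,5},{2,6},{7}}
  π2 = {{0,3},{1,4,5},{2},{6},{7}}
5 equivalence class(es) (converged in 3)
0∈{0,3}, 3∈{0,3}

Answer: BISIMILAR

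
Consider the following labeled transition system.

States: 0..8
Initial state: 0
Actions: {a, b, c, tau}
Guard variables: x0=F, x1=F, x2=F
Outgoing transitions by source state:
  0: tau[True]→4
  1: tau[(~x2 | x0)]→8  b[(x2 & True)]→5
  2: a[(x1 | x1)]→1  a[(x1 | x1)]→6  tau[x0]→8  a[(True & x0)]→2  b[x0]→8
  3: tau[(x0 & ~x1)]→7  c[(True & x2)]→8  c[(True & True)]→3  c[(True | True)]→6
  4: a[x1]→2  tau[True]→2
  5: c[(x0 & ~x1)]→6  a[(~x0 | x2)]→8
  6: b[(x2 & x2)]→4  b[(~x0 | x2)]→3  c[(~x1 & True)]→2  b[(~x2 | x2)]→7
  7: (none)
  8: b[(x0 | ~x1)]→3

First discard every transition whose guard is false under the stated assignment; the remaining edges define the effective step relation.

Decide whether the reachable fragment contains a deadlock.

Answer: DEADLOCK at state 2

Analysis:
Reachable = {0,2,4}
  0: tau→4  [deg 1]
  2: ∅  [STUCK]
  4: tau→2  [deg 1]
Path to 2: tau·tau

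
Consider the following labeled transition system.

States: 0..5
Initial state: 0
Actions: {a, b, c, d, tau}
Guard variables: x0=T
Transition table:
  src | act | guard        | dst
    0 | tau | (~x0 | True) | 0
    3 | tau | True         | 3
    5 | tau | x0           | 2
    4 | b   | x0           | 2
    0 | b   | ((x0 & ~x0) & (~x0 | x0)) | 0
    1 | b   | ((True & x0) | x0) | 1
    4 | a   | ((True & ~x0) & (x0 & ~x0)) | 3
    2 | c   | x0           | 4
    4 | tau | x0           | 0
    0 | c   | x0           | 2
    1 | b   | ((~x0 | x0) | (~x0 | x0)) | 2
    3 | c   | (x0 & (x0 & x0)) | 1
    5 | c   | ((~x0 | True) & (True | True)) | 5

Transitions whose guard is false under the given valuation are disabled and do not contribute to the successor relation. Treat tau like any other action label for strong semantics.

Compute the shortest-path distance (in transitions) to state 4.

Answer: 2

Trace:
Layered search for 4:
  depth 0: {0}
  depth 1: {2}
  depth 2: {4}
first hit 4 at d=2 via c·c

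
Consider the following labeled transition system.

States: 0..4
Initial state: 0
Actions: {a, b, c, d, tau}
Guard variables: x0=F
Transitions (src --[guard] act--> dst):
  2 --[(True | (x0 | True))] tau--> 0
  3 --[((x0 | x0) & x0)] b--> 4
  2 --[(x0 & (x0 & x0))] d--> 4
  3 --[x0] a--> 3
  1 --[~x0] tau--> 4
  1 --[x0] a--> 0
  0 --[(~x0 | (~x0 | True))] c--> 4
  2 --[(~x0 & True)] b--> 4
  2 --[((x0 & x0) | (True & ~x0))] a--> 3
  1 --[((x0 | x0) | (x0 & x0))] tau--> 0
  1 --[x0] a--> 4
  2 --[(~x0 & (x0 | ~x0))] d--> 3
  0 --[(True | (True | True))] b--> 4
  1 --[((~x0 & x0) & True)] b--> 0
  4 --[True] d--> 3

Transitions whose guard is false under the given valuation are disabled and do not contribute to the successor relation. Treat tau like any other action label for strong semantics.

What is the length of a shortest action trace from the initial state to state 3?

Answer: 2

Working:
BFS to 3:
  L0 = {0}
  L1 = {4}
  L2 = {3}
first hit 3 at d=2 via b·d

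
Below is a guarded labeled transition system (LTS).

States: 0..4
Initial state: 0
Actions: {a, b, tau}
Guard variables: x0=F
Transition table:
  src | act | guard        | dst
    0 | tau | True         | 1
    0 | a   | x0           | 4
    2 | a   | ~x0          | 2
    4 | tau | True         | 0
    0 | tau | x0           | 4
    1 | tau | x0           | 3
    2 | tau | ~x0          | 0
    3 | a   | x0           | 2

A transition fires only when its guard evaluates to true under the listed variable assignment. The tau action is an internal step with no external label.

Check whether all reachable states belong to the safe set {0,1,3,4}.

Answer: INVARIANT HOLDS

Analysis:
Inv-set: {0,1,3,4}
Reachable = {0,1}
  0: ok
  1: ok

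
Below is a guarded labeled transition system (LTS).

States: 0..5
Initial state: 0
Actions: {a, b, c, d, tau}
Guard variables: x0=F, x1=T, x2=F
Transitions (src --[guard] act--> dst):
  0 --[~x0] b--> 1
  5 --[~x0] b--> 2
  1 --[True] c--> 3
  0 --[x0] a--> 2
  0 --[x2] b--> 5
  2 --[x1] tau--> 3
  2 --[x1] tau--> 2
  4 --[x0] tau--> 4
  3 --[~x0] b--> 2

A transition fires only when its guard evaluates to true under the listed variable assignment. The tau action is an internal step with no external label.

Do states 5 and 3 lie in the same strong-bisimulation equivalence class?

Refine partition for ~:
  round 0: {{0,1,2,3,4,5}}
  round 1: {{0,3,5},{1},{2},{4}}
  round 2: {{0},{1},{2},{3,5},{4}}
5 equivalence class(es) (converged in 3)
class of 5: {3,5}; class of 3: {3,5}

Answer: BISIMILAR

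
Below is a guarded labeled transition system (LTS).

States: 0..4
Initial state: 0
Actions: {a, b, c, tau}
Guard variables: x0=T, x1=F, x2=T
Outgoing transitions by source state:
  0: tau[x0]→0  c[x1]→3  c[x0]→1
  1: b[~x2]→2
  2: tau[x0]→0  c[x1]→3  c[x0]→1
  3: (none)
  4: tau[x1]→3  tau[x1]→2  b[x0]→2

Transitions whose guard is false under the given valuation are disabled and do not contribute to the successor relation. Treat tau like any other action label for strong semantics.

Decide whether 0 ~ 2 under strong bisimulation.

Answer: BISIMILAR

Trace:
Refine partition for ~:
  round 0: {{0,1,2,3,4}}
  round 1: {{0,2},{1,3},{4}}
stable after 2 split(s): 3 block(s)
class of 0: {0,2}; class of 2: {0,2}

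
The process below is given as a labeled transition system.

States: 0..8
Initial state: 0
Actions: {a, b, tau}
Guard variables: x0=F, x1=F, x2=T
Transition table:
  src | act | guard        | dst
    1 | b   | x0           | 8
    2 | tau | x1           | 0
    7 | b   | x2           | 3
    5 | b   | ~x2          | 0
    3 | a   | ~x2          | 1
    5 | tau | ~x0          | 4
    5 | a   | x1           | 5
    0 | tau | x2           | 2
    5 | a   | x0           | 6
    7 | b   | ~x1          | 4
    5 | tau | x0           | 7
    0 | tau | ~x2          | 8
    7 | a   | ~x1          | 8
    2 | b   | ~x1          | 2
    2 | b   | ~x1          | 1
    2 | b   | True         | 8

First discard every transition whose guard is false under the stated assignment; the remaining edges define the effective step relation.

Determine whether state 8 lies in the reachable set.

Guard filter leaves 8 enabled edge(s).
depth 0: {0}
depth 1: {2}  total {0,2}
depth 2: {1,8}  total {0,1,2,8}
Reach set: {0,1,2,8}
witness 8: tau·b

Answer: REACHABLE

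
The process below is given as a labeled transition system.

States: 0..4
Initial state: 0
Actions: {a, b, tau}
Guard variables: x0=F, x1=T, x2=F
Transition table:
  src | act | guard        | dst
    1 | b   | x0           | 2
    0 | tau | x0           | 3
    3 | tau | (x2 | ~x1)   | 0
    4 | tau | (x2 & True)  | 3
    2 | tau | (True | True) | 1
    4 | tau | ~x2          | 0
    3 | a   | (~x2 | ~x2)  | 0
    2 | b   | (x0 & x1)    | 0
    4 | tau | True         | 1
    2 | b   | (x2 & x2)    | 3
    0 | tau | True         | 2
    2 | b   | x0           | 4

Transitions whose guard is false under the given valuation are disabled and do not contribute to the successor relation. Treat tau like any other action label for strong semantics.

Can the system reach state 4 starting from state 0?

Answer: UNREACHABLE

Trace:
5 transition(s) survive guard evaluation.
Layer 0: {0}
Layer 1: {2}  total {0,2}
Layer 2: {1}  total {0,1,2}
Reach set: {0,1,2}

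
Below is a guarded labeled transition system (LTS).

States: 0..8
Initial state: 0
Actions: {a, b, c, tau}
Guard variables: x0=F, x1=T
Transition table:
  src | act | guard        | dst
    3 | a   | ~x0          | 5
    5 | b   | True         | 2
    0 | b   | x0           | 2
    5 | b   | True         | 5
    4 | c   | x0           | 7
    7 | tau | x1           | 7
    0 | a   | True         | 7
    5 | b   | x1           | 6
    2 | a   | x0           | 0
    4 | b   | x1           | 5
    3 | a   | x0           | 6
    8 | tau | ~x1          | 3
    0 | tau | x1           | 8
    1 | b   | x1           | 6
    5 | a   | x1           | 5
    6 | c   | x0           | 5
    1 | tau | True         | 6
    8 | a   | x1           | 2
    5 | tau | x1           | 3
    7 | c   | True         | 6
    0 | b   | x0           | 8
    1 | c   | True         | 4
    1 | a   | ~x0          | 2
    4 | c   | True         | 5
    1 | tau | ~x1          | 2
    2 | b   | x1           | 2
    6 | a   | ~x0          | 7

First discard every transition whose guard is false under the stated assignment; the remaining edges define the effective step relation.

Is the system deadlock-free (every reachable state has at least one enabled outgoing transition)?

Answer: DEADLOCK-FREE

Analysis:
Reach set: {0,2,6,7,8}
  0: a→7  tau→8  [2 out]
  2: b→2  [1 out]
  6: a→7  [1 out]
  7: c→6  tau→7  [2 out]
  8: a→2  [1 out]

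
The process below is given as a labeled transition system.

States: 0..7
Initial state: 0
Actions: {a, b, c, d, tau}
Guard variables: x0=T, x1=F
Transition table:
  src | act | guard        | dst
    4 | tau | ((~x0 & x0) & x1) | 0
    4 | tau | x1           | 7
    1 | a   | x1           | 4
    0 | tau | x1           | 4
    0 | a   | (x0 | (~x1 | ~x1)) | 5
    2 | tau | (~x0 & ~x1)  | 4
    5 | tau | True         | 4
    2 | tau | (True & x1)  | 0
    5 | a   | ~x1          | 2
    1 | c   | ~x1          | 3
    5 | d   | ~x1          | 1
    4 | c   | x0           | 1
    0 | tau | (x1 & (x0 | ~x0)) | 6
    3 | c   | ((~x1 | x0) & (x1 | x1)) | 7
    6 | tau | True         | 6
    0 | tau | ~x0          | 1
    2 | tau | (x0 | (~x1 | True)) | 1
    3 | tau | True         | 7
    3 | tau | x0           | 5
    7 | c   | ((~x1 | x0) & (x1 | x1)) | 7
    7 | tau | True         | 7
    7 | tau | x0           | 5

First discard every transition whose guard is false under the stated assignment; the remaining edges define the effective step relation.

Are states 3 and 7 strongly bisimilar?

Refine partition for ~:
  P[0] = {{0,1,2,3,4,5,6,7}}
  P[1] = {{0},{1,4},{2,3,6,7},{5}}
  P[2] = {{0},{1},{2},{3,7},{4},{5},{6}}
stable after 3 split(s): 7 block(s)
[3]={3,7}  [7]={3,7}

Answer: BISIMILAR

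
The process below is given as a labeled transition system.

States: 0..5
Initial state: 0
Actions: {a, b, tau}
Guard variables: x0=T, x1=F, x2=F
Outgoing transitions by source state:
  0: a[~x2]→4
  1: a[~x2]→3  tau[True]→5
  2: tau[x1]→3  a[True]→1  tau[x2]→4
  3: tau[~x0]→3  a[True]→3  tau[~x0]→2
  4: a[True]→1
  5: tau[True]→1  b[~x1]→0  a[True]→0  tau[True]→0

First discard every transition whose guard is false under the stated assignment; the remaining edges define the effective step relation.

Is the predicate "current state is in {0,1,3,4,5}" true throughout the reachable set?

Answer: INVARIANT HOLDS

Working:
Allowed set {0,1,3,4,5}
R = {0,1,3,4,5}
  0: ok
  1: ok
  3: ok
  4: ok
  5: ok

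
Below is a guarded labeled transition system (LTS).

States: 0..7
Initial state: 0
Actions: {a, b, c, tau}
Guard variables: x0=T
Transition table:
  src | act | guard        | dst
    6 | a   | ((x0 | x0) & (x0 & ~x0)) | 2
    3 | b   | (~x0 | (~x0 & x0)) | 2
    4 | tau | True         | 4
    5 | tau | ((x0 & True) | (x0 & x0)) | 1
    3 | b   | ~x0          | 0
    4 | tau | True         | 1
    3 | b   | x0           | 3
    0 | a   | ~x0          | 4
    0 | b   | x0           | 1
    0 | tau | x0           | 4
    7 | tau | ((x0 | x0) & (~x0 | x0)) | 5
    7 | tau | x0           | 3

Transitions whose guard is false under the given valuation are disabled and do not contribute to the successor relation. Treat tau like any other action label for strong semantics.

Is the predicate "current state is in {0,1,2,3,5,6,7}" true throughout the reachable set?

Inv-set: {0,1,2,3,5,6,7}
R = {0,1,4}
  0: ok
  1: ok
  4: outside
reach 4 via tau — violates

Answer: INVARIANT VIOLATED at state 4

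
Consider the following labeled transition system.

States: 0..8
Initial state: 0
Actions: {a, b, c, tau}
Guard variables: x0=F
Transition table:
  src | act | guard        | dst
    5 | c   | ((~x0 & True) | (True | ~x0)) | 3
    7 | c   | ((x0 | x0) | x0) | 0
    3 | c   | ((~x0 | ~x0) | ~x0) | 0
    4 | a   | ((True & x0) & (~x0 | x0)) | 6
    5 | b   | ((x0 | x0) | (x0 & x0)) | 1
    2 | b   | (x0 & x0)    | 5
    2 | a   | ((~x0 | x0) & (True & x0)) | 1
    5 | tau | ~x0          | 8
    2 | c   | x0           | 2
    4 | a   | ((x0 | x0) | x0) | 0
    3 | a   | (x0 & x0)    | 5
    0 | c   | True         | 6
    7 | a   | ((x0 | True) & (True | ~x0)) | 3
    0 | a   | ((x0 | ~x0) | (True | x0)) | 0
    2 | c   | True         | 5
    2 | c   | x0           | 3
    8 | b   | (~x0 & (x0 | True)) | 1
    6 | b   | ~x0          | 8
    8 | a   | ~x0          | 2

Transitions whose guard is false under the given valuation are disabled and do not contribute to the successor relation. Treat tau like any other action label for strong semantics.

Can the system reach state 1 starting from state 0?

Answer: REACHABLE

Working:
After dropping false guards: 10 live edges.
L0 = {0}
L1 = {6}  cumulative {0,6}
L2 = {8}  cumulative {0,6,8}
L3 = {1,2}  cumulative {0,1,2,6,8}
L4 = {5}  cumulative {0,1,2,5,6,8}
L5 = {3}  cumulative {0,1,2,3,5,6,8}
Reach set: {0,1,2,3,5,6,8}
trace reaching 1: c·b·b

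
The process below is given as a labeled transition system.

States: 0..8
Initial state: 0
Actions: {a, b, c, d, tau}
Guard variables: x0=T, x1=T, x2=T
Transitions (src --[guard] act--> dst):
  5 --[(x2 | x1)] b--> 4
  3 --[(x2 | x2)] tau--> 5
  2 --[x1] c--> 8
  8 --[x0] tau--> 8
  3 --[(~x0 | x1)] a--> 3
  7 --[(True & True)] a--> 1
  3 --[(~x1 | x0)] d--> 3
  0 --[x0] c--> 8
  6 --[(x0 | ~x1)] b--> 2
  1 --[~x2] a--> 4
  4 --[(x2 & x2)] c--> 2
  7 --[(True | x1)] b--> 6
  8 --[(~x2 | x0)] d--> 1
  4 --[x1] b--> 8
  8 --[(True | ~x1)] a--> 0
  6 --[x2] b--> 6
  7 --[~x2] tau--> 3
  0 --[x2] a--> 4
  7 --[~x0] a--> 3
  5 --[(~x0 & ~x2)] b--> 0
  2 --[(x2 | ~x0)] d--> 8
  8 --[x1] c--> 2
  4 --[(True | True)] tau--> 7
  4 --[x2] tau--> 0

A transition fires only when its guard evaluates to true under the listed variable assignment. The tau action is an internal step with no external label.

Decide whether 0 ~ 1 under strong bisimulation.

Bisimulation quotient by refinement:
  round 0: {{0,1,2,3,4,5,6,7,8}}
  round 1: {{0},{1},{2},{3},{4},{5,6},{7},{8}}
  round 2: {{0},{1},{2},{3},{4},{5},{6},{7},{8}}
stable after 3 split(s): 9 block(s)
class of 0: {0}; class of 1: {1}

Answer: NOT BISIMILAR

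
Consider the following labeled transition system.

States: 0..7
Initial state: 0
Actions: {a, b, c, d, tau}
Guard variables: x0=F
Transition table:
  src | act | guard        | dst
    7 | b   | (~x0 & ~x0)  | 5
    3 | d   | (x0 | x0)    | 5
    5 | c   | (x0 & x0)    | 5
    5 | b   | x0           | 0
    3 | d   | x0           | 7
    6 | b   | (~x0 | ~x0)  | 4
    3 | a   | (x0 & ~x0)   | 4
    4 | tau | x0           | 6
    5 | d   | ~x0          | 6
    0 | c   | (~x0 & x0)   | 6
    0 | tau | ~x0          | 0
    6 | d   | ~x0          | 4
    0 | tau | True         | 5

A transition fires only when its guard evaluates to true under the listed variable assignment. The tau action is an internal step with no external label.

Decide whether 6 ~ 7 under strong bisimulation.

Answer: NOT BISIMILAR

Working:
Compute ~ classes (split until stable):
  π0 = {{0,1,2,3,4,5,6,7}}
  π1 = {{0},{1,2,3,4},{5},{6},{7}}
stable after 2 split(s): 5 block(s)
[6]={6}  [7]={7}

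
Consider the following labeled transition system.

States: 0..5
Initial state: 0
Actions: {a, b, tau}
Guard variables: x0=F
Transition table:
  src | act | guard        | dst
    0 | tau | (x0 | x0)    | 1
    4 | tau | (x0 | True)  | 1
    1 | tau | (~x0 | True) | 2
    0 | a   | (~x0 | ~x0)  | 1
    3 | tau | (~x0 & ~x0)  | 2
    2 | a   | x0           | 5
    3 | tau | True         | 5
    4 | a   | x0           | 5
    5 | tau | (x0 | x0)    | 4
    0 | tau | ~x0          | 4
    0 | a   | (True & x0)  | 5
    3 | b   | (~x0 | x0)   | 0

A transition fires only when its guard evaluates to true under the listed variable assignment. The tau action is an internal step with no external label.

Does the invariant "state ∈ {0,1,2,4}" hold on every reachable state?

Answer: INVARIANT HOLDS

Working:
Inv-set: {0,1,2,4}
Reachable = {0,1,2,4}
  0: ✓
  1: ✓
  2: ✓
  4: ✓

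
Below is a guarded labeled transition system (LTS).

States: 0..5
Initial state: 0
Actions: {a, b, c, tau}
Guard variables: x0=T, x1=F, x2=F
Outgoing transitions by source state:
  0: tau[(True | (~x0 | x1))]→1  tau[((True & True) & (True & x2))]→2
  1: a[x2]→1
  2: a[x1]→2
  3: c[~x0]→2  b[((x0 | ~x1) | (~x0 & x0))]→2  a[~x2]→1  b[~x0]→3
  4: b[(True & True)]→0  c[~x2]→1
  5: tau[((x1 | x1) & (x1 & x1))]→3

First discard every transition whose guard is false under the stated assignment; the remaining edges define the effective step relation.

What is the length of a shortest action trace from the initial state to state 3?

BFS to 3:
  L0 = {0}
  L1 = {1}
3 never appears.

Answer: UNREACHABLE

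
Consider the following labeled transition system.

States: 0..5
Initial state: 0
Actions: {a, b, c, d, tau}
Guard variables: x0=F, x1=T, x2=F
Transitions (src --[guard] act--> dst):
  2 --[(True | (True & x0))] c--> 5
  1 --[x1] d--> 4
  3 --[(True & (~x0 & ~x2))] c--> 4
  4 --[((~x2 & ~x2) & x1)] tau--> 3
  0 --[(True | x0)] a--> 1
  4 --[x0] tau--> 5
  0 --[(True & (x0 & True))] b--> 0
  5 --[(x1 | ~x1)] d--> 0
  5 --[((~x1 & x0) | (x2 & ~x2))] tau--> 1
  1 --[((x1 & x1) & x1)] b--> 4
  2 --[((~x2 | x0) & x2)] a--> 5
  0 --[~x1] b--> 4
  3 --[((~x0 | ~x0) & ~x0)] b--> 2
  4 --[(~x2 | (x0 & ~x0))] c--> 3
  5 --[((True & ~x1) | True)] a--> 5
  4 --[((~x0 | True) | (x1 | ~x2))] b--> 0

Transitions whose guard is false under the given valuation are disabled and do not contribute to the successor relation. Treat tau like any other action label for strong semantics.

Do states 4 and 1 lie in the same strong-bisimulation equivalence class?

Bisimulation quotient by refinement:
  P[0] = {{0,1,2,3,4,5}}
  P[1] = {{0},{1},{2},{3},{4},{5}}
stable after 2 split(s): 6 block(s)
class of 4: {4}; class of 1: {1}

Answer: NOT BISIMILAR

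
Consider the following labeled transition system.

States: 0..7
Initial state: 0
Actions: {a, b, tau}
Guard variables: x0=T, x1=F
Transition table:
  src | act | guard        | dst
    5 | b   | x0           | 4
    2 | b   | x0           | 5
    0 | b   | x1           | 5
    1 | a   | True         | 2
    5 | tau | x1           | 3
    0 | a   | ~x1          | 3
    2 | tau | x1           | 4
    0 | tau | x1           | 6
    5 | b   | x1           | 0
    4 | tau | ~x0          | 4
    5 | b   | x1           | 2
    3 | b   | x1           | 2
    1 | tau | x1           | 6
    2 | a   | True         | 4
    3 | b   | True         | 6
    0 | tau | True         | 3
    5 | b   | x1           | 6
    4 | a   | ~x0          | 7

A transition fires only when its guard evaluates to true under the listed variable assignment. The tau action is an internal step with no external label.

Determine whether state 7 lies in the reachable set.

7 transition(s) survive guard evaluation.
L0 = {0}
L1 = {3}  now seen {0,3}
L2 = {6}  now seen {0,3,6}
R = {0,3,6}

Answer: UNREACHABLE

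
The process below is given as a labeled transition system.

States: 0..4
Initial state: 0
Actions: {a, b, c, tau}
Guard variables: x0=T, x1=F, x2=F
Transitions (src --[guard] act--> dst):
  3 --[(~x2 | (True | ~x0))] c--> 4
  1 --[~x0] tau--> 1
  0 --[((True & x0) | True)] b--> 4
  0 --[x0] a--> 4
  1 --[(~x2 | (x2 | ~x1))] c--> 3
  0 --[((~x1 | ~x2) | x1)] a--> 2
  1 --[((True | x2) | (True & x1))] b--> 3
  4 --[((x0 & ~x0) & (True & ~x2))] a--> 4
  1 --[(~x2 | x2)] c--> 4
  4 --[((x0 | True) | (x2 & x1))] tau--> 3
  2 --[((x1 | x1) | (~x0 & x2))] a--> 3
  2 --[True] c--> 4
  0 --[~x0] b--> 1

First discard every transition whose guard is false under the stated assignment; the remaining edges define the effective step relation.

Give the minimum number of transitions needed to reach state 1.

Layered search for 1:
  L0 = {0}
  L1 = {2,4}
  L2 = {3}
1 never appears.

Answer: UNREACHABLE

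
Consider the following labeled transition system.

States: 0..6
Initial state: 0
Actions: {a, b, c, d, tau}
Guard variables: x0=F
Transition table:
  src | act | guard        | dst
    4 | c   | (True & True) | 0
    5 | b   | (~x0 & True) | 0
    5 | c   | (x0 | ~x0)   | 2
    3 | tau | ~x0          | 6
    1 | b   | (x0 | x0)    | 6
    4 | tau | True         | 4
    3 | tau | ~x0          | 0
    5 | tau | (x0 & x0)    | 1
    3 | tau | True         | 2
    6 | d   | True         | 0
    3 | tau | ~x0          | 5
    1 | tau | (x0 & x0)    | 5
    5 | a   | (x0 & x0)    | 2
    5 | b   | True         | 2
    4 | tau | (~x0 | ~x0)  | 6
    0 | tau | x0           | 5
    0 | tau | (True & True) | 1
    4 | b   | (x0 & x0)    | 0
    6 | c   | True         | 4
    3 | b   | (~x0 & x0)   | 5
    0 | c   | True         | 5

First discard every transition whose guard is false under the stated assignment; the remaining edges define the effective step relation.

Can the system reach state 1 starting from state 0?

Answer: REACHABLE

Trace:
After dropping false guards: 14 live edges.
L0 = {0}
L1 = {1,5}  cumulative {0,1,5}
L2 = {2}  cumulative {0,1,2,5}
Reachable = {0,1,2,5}
witness 1: tau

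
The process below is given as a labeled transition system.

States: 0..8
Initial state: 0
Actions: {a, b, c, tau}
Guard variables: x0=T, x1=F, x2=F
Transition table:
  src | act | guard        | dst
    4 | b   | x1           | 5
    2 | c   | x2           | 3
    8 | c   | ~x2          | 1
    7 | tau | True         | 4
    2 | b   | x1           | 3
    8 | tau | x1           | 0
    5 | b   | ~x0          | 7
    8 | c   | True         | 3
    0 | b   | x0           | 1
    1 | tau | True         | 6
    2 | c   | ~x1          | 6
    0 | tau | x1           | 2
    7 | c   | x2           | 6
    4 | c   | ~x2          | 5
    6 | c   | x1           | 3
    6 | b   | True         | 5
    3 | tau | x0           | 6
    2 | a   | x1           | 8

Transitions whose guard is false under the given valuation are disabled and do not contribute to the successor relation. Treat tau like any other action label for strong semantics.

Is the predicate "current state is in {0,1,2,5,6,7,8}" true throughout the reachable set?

Allowed set {0,1,2,5,6,7,8}
Reachable = {0,1,5,6}
  0: ok
  1: ok
  5: ok
  6: ok

Answer: INVARIANT HOLDS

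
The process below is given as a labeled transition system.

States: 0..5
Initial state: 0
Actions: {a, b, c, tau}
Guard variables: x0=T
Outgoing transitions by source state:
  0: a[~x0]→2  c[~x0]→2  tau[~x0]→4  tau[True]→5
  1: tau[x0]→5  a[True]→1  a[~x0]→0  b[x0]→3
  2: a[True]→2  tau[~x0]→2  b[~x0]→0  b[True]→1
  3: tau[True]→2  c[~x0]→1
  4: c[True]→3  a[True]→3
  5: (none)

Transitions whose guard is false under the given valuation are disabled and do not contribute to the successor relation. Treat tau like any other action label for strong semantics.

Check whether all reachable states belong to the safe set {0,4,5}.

Answer: INVARIANT HOLDS

Trace:
Inv-set: {0,4,5}
Reach set: {0,5}
  0: ✓
  5: ✓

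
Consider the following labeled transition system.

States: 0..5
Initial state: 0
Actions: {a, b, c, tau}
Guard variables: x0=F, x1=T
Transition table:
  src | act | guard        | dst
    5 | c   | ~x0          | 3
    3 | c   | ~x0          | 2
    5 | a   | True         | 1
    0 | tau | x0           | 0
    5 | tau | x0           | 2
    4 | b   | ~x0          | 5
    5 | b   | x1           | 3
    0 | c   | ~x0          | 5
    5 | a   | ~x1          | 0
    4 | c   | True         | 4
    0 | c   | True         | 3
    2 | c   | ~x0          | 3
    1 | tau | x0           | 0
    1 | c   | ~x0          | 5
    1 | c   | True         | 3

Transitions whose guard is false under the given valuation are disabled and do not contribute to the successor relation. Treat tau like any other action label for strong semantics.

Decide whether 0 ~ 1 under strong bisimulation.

Compute ~ classes (split until stable):
  π0 = {{0,1,2,3,4,5}}
  π1 = {{0,1,2,3},{4},{5}}
  π2 = {{0,1},{2,3},{4},{5}}
stable after 3 split(s): 4 block(s)
[0]={0,1}  [1]={0,1}

Answer: BISIMILAR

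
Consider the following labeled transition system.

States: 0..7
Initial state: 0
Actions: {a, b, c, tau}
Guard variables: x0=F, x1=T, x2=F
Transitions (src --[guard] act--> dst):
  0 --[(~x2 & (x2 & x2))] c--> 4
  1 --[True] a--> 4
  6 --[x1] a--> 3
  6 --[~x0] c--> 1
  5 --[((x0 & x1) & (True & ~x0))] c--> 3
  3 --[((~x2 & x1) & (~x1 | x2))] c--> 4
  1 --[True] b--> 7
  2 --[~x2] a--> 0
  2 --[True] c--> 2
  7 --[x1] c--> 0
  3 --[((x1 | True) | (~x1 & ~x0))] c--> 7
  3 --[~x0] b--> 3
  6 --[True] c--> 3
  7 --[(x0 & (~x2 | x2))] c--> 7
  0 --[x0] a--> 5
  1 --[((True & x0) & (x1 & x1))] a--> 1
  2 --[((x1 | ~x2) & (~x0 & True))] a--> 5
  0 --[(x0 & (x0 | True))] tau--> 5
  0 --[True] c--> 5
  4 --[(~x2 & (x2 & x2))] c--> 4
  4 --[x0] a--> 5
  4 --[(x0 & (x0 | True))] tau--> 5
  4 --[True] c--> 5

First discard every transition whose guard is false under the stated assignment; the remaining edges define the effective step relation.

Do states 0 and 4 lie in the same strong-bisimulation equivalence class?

Answer: BISIMILAR

Trace:
Refine partition for ~:
  π0 = {{0,1,2,3,4,5,6,7}}
  π1 = {{0,4,7},{1},{2,6},{3},{5}}
  π2 = {{0,4},{1},{2},{3},{5},{6},{7}}
stable after 3 split(s): 7 block(s)
class of 0: {0,4}; class of 4: {0,4}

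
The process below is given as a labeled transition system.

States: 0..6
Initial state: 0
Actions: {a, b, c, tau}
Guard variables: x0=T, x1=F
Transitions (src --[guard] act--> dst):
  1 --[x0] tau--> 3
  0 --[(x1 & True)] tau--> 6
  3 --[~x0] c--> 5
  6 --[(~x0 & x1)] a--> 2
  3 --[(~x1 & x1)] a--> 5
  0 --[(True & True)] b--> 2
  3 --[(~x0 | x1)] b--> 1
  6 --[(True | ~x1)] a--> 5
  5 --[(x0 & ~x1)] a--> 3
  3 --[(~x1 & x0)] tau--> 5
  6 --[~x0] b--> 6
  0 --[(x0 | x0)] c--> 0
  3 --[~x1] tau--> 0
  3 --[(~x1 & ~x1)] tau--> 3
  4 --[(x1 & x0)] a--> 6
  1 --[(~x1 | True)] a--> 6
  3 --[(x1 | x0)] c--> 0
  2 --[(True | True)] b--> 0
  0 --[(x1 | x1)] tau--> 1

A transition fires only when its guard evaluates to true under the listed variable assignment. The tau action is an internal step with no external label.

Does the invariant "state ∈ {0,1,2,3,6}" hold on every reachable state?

Answer: INVARIANT HOLDS

Working:
Safe = {0,1,2,3,6}
Reachable = {0,2}
  0: ✓
  2: ✓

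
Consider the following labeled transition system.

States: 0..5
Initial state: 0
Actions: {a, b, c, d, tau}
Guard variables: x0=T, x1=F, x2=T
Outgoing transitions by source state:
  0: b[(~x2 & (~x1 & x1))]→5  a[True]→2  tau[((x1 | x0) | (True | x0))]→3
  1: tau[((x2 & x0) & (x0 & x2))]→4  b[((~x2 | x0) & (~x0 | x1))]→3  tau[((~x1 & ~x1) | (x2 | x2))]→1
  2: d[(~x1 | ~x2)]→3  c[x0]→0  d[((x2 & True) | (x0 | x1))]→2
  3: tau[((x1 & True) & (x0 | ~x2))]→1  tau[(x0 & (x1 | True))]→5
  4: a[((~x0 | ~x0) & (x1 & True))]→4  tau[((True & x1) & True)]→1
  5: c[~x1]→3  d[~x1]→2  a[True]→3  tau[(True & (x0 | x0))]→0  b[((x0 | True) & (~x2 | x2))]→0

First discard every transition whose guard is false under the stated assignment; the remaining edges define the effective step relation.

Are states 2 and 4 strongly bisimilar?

Answer: NOT BISIMILAR

Analysis:
Refine partition for ~:
  π0 = {{0,1,2,3,4,5}}
  π1 = {{0},{1,3},{2},{4},{5}}
  π2 = {{0},{1},{2},{3},{4},{5}}
6 equivalence class(es) (converged in 3)
[2]={2}  [4]={4}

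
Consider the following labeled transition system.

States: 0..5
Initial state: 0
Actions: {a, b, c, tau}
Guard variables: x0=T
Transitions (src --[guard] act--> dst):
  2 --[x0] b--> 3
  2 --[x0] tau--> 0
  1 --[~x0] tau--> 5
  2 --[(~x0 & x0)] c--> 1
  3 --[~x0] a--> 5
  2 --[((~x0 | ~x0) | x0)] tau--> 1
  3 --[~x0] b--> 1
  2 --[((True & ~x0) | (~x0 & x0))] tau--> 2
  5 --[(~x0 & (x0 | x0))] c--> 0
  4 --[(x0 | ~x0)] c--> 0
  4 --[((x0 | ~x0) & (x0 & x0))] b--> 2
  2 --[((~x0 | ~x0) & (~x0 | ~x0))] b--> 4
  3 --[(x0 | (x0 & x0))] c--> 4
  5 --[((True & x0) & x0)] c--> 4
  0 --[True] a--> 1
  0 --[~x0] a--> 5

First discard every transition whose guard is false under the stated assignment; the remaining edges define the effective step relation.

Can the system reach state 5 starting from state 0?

8 transition(s) survive guard evaluation.
depth 0: {0}
depth 1: {1}  total {0,1}
Reachable = {0,1}

Answer: UNREACHABLE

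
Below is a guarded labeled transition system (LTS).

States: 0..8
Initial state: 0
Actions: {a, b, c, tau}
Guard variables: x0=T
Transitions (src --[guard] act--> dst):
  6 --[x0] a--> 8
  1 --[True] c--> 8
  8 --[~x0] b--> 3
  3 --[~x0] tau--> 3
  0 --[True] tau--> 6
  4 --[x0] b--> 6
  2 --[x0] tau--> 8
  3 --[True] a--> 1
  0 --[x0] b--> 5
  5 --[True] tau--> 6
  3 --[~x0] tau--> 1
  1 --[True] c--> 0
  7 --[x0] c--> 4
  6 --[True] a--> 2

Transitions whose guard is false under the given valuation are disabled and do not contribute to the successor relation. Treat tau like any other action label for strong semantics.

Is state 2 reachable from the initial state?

After dropping false guards: 11 live edges.
Layer 0: {0}
Layer 1: {5,6}  now seen {0,5,6}
Layer 2: {2,8}  now seen {0,2,5,6,8}
Reach set: {0,2,5,6,8}
witness 2: tau·a

Answer: REACHABLE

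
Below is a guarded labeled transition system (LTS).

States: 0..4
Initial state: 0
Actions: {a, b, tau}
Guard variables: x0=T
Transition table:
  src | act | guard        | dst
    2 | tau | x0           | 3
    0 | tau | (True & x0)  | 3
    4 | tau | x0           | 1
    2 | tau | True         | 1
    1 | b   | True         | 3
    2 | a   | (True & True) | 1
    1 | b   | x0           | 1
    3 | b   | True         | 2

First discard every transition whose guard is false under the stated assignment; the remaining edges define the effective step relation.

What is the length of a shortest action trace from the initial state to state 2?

Breadth-first toward 2:
  depth 0: {0}
  depth 1: {3}
  depth 2: {2}
depth(2)=2, e.g. tau·b

Answer: 2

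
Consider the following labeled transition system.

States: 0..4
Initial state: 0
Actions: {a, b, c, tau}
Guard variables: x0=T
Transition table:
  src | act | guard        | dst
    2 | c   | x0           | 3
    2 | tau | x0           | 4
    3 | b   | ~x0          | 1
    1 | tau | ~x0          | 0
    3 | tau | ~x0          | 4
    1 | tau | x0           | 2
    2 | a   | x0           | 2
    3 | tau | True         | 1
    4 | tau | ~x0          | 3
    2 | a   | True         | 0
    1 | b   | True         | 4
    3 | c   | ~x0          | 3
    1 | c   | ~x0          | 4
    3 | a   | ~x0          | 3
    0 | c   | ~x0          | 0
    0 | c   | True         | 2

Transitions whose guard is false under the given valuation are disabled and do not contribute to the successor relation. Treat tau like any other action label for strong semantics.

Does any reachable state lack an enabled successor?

Reachable = {0,1,2,3,4}
  0: c→2  [deg 1]
  1: b→4  tau→2  [deg 2]
  2: a→0  a→2  c→3  tau→4  [deg 4]
  3: tau→1  [deg 1]
  4: ∅  [no exit]
Path to 4: c·tau

Answer: DEADLOCK at state 4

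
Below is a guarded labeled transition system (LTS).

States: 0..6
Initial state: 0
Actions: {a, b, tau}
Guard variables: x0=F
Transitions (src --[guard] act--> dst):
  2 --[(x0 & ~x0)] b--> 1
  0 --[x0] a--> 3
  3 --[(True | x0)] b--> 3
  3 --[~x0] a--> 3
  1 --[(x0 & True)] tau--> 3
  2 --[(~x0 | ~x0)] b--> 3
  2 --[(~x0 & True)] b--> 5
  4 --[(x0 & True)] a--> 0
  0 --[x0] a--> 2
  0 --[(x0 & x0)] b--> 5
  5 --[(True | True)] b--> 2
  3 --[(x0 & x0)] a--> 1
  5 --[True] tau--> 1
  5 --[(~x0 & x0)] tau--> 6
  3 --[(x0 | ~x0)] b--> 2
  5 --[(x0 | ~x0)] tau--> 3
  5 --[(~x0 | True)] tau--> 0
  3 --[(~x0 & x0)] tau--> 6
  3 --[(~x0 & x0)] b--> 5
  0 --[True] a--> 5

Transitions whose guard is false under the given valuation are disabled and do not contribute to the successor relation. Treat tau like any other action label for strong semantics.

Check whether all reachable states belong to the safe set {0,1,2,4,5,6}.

Safe = {0,1,2,4,5,6}
R = {0,1,2,3,5}
  0: safe
  1: safe
  2: safe
  3: outside
  5: safe
counterexample path to 3: a·tau

Answer: INVARIANT VIOLATED at state 3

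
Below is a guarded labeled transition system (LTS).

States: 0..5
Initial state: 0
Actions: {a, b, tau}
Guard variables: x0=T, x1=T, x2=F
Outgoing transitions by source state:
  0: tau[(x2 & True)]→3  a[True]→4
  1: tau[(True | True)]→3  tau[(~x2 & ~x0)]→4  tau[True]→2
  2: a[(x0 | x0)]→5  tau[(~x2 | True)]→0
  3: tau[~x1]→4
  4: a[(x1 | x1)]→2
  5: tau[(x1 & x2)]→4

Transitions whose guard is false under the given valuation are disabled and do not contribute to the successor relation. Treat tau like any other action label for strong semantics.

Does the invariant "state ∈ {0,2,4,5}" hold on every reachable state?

Inv-set: {0,2,4,5}
Reach set: {0,2,4,5}
  0: ✓
  2: ✓
  4: ✓
  5: ✓

Answer: INVARIANT HOLDS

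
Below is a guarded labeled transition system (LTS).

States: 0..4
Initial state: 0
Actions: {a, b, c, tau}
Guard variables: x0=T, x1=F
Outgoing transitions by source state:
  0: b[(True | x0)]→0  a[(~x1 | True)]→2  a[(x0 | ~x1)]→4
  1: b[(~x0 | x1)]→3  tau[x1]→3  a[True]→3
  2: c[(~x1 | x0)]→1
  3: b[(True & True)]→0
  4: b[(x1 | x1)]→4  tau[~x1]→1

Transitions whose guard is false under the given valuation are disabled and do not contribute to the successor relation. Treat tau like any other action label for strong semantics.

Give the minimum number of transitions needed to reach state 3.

Answer: 3

Analysis:
BFS to 3:
  L0 = {0}
  L1 = {2,4}
  L2 = {1}
  L3 = {3}
depth(3)=3, e.g. a·c·a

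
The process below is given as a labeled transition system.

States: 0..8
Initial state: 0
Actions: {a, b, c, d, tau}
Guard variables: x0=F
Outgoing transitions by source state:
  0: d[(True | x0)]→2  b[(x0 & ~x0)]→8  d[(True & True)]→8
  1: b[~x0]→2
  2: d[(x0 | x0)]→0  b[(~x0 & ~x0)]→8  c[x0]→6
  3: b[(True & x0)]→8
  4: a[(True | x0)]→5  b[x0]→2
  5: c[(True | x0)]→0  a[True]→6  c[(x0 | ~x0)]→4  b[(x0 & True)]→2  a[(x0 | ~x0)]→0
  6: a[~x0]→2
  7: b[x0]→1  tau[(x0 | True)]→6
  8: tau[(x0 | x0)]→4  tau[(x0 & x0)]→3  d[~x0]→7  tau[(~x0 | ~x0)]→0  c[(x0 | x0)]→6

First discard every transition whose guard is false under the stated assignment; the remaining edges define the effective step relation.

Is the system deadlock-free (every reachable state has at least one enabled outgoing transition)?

R = {0,2,6,7,8}
  0: d→2  d→8  [2 exit(s)]
  2: b→8  [1 exit(s)]
  6: a→2  [1 exit(s)]
  7: tau→6  [1 exit(s)]
  8: d→7  tau→0  [2 exit(s)]

Answer: DEADLOCK-FREE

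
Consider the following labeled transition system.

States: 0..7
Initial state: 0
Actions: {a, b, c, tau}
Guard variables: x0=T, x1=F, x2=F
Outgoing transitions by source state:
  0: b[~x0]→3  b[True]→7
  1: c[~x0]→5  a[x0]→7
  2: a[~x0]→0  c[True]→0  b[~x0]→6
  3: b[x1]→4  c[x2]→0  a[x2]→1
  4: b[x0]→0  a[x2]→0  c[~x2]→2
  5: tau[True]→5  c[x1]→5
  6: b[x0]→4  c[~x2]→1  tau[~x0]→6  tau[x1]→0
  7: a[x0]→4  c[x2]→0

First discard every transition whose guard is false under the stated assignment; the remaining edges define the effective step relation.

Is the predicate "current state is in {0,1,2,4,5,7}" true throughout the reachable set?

Inv-set: {0,1,2,4,5,7}
Reachable = {0,2,4,7}
  0: safe
  2: safe
  4: safe
  7: safe

Answer: INVARIANT HOLDS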